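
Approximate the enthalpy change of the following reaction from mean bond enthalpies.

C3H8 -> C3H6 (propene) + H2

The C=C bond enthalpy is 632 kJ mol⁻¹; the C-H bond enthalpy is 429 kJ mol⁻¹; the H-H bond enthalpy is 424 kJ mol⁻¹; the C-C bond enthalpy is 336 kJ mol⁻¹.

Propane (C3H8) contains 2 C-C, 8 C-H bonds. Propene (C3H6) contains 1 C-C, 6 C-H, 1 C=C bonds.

ΔH ≈ +138 kJ

Bonds broken (reactants):
  C-C: 2 × 336 = 672
  C-H: 8 × 429 = 3432
  Σ(broken) = 4104 kJ
Bonds formed (products):
  C-C: 1 × 336 = 336
  C-H: 6 × 429 = 2574
  C=C: 1 × 632 = 632
  H-H: 1 × 424 = 424
  Σ(formed) = 3966 kJ
ΔH = Σ(broken) − Σ(formed) = 4104 − 3966 = +138 kJ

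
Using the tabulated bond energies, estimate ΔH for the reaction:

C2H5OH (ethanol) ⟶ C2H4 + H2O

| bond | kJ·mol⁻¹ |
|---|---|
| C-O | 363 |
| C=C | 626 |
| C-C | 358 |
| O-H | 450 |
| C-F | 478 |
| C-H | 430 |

ΔH ≈ +75 kJ

Bonds broken (reactants):
  C-C: 1 × 358 = 358
  C-H: 5 × 430 = 2150
  C-O: 1 × 363 = 363
  O-H: 1 × 450 = 450
  Σ(broken) = 3321 kJ
Bonds formed (products):
  C-H: 4 × 430 = 1720
  C=C: 1 × 626 = 626
  O-H: 2 × 450 = 900
  Σ(formed) = 3246 kJ
ΔH = Σ(broken) − Σ(formed) = 3321 − 3246 = +75 kJ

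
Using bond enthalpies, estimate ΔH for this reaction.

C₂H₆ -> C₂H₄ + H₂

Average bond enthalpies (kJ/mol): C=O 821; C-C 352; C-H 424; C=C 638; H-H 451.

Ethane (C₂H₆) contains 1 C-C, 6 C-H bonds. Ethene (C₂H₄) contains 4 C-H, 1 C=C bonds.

Bonds broken (reactants):
  C-C: 1 × 352 = 352
  C-H: 6 × 424 = 2544
  Σ(broken) = 2896 kJ
Bonds formed (products):
  C-H: 4 × 424 = 1696
  C=C: 1 × 638 = 638
  H-H: 1 × 451 = 451
  Σ(formed) = 2785 kJ
ΔH = Σ(broken) − Σ(formed) = 2896 − 2785 = +111 kJ

ΔH ≈ +111 kJ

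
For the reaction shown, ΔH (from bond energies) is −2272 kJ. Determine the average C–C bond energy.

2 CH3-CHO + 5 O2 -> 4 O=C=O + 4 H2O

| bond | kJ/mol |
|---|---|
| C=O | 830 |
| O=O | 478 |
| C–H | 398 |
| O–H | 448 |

Let D be the C–C bond energy.
Σ(broken) = 2×D + 8×398 + 2×830 + 5×478 = 7234 + 2D
Σ(formed) = 8×830 + 8×448 = 10224
ΔH = Σ(broken) − Σ(formed) = (7234 + 2D) − (10224) = −2990 + 2D
Setting this equal to −2272 kJ gives 2D = 718, so D = 359 kJ/mol.

D(C–C) ≈ 359 kJ/mol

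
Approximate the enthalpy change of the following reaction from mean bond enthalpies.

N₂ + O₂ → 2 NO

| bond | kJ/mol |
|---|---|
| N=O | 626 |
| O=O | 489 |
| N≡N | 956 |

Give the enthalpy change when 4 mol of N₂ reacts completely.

Bonds broken (reactants):
  N≡N: 1 × 956 = 956
  O=O: 1 × 489 = 489
  Σ(broken) = 1445 kJ
Bonds formed (products):
  N=O: 2 × 626 = 1252
  Σ(formed) = 1252 kJ
ΔH = Σ(broken) − Σ(formed) = 1445 − 1252 = +193 kJ
For 4× the reaction as written: 4 × (+193) = +772 kJ

ΔH = +772 kJ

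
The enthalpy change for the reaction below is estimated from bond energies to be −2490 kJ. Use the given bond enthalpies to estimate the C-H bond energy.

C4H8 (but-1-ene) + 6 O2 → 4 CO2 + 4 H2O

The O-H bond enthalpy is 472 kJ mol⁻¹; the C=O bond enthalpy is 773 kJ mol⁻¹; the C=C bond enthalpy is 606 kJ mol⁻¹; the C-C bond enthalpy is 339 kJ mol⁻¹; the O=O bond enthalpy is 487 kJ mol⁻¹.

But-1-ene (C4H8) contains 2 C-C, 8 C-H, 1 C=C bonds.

D(C-H) ≈ 408 kJ/mol

Let D be the C-H bond energy.
Σ(broken) = 2×339 + 8×D + 1×606 + 6×487 = 4206 + 8D
Σ(formed) = 8×773 + 8×472 = 9960
ΔH = Σ(broken) − Σ(formed) = (4206 + 8D) − (9960) = −5754 + 8D
Setting this equal to −2490 kJ gives 8D = 3264, so D = 408 kJ/mol.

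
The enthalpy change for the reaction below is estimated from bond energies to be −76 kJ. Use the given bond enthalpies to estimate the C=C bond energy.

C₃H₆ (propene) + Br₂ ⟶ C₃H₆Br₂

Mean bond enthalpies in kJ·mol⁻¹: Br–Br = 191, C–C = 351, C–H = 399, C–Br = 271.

Let D be the C=C bond energy.
Σ(broken) = 1×191 + 1×351 + 6×399 + 1×D = 2936 + D
Σ(formed) = 2×271 + 2×351 + 6×399 = 3638
ΔH = Σ(broken) − Σ(formed) = (2936 + D) − (3638) = −702 + D
Setting this equal to −76 kJ gives D = 626 kJ/mol.

D(C=C) ≈ 626 kJ/mol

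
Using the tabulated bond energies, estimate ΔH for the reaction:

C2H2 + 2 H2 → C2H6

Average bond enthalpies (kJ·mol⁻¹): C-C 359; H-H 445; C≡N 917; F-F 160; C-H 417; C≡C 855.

Bonds broken (reactants):
  C≡C: 1 × 855 = 855
  C-H: 2 × 417 = 834
  H-H: 2 × 445 = 890
  Σ(broken) = 2579 kJ
Bonds formed (products):
  C-C: 1 × 359 = 359
  C-H: 6 × 417 = 2502
  Σ(formed) = 2861 kJ
ΔH = Σ(broken) − Σ(formed) = 2579 − 2861 = −282 kJ

ΔH ≈ −282 kJ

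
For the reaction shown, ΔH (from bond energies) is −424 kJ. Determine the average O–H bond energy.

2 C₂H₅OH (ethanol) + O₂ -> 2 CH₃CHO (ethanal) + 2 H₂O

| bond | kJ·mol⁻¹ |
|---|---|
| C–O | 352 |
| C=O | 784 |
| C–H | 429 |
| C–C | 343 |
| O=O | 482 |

Let D be the O–H bond energy.
Σ(broken) = 2×343 + 10×429 + 2×352 + 2×D + 1×482 = 6162 + 2D
Σ(formed) = 2×343 + 8×429 + 2×784 + 4×D = 5686 + 4D
ΔH = Σ(broken) − Σ(formed) = (6162 + 2D) − (5686 + 4D) = +476 − 2D
Setting this equal to −424 kJ gives 2D = 900, so D = 450 kJ/mol.

D(O–H) ≈ 450 kJ/mol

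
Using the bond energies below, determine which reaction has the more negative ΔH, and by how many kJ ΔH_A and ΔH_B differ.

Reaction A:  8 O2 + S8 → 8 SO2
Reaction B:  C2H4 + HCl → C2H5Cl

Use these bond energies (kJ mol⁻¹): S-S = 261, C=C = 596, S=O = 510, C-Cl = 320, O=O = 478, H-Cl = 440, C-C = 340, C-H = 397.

Reaction A:
  Bonds broken (reactants):
    O=O: 8 × 478 = 3824
    S-S: 8 × 261 = 2088
    Σ(broken) = 5912 kJ
  Bonds formed (products):
    S=O: 16 × 510 = 8160
    Σ(formed) = 8160 kJ
  ΔH_A = 5912 − 8160 = −2248 kJ
Reaction B:
  Bonds broken (reactants):
    C-H: 4 × 397 = 1588
    C=C: 1 × 596 = 596
    H-Cl: 1 × 440 = 440
    Σ(broken) = 2624 kJ
  Bonds formed (products):
    C-C: 1 × 340 = 340
    C-Cl: 1 × 320 = 320
    C-H: 5 × 397 = 1985
    Σ(formed) = 2645 kJ
  ΔH_B = 2624 − 2645 = −21 kJ
ΔH_A − ΔH_B = −2227 kJ, so reaction A has the more negative ΔH; |ΔH_A − ΔH_B| = 2227 kJ.

Reaction A, by 2227 kJ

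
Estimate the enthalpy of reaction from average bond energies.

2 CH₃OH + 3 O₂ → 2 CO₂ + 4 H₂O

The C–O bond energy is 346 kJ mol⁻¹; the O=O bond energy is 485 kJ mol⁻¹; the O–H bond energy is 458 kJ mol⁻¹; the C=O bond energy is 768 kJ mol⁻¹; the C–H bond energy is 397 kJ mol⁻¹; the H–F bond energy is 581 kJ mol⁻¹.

Bonds broken (reactants):
  C–H: 6 × 397 = 2382
  C–O: 2 × 346 = 692
  O–H: 2 × 458 = 916
  O=O: 3 × 485 = 1455
  Σ(broken) = 5445 kJ
Bonds formed (products):
  C=O: 4 × 768 = 3072
  O–H: 8 × 458 = 3664
  Σ(formed) = 6736 kJ
ΔH = Σ(broken) − Σ(formed) = 5445 − 6736 = −1291 kJ

ΔH ≈ −1291 kJ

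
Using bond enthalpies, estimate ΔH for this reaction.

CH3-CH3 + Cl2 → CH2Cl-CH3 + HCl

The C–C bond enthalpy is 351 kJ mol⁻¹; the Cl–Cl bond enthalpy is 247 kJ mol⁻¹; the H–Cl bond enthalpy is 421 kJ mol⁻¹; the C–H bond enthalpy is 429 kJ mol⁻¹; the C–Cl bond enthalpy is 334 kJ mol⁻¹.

ΔH ≈ −79 kJ

Bonds broken (reactants):
  C–C: 1 × 351 = 351
  C–H: 6 × 429 = 2574
  Cl–Cl: 1 × 247 = 247
  Σ(broken) = 3172 kJ
Bonds formed (products):
  C–C: 1 × 351 = 351
  C–Cl: 1 × 334 = 334
  C–H: 5 × 429 = 2145
  H–Cl: 1 × 421 = 421
  Σ(formed) = 3251 kJ
ΔH = Σ(broken) − Σ(formed) = 3172 − 3251 = −79 kJ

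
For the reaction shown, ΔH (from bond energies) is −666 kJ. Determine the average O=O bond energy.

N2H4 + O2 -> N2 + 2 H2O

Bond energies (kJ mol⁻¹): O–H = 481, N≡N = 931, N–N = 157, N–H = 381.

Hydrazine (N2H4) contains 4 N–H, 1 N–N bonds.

Let D be the O=O bond energy.
Σ(broken) = 4×381 + 1×157 + 1×D = 1681 + D
Σ(formed) = 1×931 + 4×481 = 2855
ΔH = Σ(broken) − Σ(formed) = (1681 + D) − (2855) = −1174 + D
Setting this equal to −666 kJ gives D = 508 kJ/mol.

D(O=O) ≈ 508 kJ/mol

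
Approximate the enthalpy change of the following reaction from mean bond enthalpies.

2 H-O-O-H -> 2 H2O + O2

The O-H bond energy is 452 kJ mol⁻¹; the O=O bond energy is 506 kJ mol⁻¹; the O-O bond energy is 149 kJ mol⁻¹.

Bonds broken (reactants):
  O-H: 4 × 452 = 1808
  O-O: 2 × 149 = 298
  Σ(broken) = 2106 kJ
Bonds formed (products):
  O-H: 4 × 452 = 1808
  O=O: 1 × 506 = 506
  Σ(formed) = 2314 kJ
ΔH = Σ(broken) − Σ(formed) = 2106 − 2314 = −208 kJ

ΔH ≈ −208 kJ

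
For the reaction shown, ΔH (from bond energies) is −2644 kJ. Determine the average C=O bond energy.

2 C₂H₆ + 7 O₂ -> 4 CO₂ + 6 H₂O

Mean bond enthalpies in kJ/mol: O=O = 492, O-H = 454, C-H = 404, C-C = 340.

D(C=O) ≈ 771 kJ/mol

Let D be the C=O bond energy.
Σ(broken) = 2×340 + 12×404 + 7×492 = 8972
Σ(formed) = 8×D + 12×454 = 5448 + 8D
ΔH = Σ(broken) − Σ(formed) = (8972) − (5448 + 8D) = +3524 − 8D
Setting this equal to −2644 kJ gives 8D = 6168, so D = 771 kJ/mol.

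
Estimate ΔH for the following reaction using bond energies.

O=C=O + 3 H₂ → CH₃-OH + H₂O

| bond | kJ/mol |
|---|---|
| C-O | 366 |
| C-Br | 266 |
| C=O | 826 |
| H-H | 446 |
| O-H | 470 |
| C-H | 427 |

ΔH ≈ −67 kJ

Bonds broken (reactants):
  C=O: 2 × 826 = 1652
  H-H: 3 × 446 = 1338
  Σ(broken) = 2990 kJ
Bonds formed (products):
  C-H: 3 × 427 = 1281
  C-O: 1 × 366 = 366
  O-H: 3 × 470 = 1410
  Σ(formed) = 3057 kJ
ΔH = Σ(broken) − Σ(formed) = 2990 − 3057 = −67 kJ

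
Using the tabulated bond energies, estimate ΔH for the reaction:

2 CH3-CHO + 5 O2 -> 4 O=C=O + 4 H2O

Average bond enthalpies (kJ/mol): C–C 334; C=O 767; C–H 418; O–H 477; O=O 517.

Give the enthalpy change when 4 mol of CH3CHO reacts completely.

ΔH = −3642 kJ

Bonds broken (reactants):
  C–C: 2 × 334 = 668
  C–H: 8 × 418 = 3344
  C=O: 2 × 767 = 1534
  O=O: 5 × 517 = 2585
  Σ(broken) = 8131 kJ
Bonds formed (products):
  C=O: 8 × 767 = 6136
  O–H: 8 × 477 = 3816
  Σ(formed) = 9952 kJ
ΔH = Σ(broken) − Σ(formed) = 8131 − 9952 = −1821 kJ
For 2× the reaction as written: 2 × (−1821) = −3642 kJ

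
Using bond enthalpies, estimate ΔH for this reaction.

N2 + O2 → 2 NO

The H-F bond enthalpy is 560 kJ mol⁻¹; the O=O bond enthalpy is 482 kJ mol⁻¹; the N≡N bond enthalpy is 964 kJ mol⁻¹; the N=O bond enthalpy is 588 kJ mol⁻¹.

Bonds broken (reactants):
  N≡N: 1 × 964 = 964
  O=O: 1 × 482 = 482
  Σ(broken) = 1446 kJ
Bonds formed (products):
  N=O: 2 × 588 = 1176
  Σ(formed) = 1176 kJ
ΔH = Σ(broken) − Σ(formed) = 1446 − 1176 = +270 kJ

ΔH ≈ +270 kJ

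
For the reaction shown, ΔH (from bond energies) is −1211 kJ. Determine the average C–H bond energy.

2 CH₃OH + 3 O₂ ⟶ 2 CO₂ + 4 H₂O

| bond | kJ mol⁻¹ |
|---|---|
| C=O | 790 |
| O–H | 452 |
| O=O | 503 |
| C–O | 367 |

Let D be the C–H bond energy.
Σ(broken) = 6×D + 2×367 + 2×452 + 3×503 = 3147 + 6D
Σ(formed) = 4×790 + 8×452 = 6776
ΔH = Σ(broken) − Σ(formed) = (3147 + 6D) − (6776) = −3629 + 6D
Setting this equal to −1211 kJ gives 6D = 2418, so D = 403 kJ/mol.

D(C–H) ≈ 403 kJ/mol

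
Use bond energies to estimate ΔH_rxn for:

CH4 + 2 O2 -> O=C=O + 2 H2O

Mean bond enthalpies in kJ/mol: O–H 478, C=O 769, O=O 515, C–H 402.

Bonds broken (reactants):
  C–H: 4 × 402 = 1608
  O=O: 2 × 515 = 1030
  Σ(broken) = 2638 kJ
Bonds formed (products):
  C=O: 2 × 769 = 1538
  O–H: 4 × 478 = 1912
  Σ(formed) = 3450 kJ
ΔH = Σ(broken) − Σ(formed) = 2638 − 3450 = −812 kJ

ΔH ≈ −812 kJ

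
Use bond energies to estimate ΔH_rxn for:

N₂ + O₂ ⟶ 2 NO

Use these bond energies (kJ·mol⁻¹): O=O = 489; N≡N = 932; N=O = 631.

ΔH ≈ +159 kJ

Bonds broken (reactants):
  N≡N: 1 × 932 = 932
  O=O: 1 × 489 = 489
  Σ(broken) = 1421 kJ
Bonds formed (products):
  N=O: 2 × 631 = 1262
  Σ(formed) = 1262 kJ
ΔH = Σ(broken) − Σ(formed) = 1421 − 1262 = +159 kJ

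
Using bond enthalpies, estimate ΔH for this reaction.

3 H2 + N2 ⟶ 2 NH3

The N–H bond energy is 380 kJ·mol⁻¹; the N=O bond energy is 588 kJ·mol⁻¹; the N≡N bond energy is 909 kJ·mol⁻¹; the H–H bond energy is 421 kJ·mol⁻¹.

Bonds broken (reactants):
  H–H: 3 × 421 = 1263
  N≡N: 1 × 909 = 909
  Σ(broken) = 2172 kJ
Bonds formed (products):
  N–H: 6 × 380 = 2280
  Σ(formed) = 2280 kJ
ΔH = Σ(broken) − Σ(formed) = 2172 − 2280 = −108 kJ

ΔH ≈ −108 kJ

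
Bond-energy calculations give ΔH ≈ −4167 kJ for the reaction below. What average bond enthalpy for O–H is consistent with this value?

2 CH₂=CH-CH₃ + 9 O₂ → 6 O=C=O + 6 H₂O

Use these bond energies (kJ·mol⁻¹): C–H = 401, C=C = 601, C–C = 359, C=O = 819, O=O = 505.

Let D be the O–H bond energy.
Σ(broken) = 2×359 + 12×401 + 2×601 + 9×505 = 11277
Σ(formed) = 12×819 + 12×D = 9828 + 12D
ΔH = Σ(broken) − Σ(formed) = (11277) − (9828 + 12D) = +1449 − 12D
Setting this equal to −4167 kJ gives 12D = 5616, so D = 468 kJ/mol.

D(O–H) ≈ 468 kJ/mol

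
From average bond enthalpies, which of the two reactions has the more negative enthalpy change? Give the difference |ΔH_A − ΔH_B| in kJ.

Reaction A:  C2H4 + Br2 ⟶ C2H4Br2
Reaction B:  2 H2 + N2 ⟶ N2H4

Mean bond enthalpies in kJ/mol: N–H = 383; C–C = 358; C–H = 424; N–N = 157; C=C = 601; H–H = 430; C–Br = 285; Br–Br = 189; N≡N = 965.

Reaction A:
  Bonds broken (reactants):
    Br–Br: 1 × 189 = 189
    C–H: 4 × 424 = 1696
    C=C: 1 × 601 = 601
    Σ(broken) = 2486 kJ
  Bonds formed (products):
    C–Br: 2 × 285 = 570
    C–C: 1 × 358 = 358
    C–H: 4 × 424 = 1696
    Σ(formed) = 2624 kJ
  ΔH_A = 2486 − 2624 = −138 kJ
Reaction B:
  Bonds broken (reactants):
    H–H: 2 × 430 = 860
    N≡N: 1 × 965 = 965
    Σ(broken) = 1825 kJ
  Bonds formed (products):
    N–H: 4 × 383 = 1532
    N–N: 1 × 157 = 157
    Σ(formed) = 1689 kJ
  ΔH_B = 1825 − 1689 = +136 kJ
ΔH_A − ΔH_B = −274 kJ, so reaction A has the more negative ΔH; |ΔH_A − ΔH_B| = 274 kJ.

Reaction A, by 274 kJ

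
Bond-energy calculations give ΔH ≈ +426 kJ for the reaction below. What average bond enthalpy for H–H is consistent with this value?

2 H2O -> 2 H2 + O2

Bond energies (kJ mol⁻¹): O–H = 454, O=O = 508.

Let D be the H–H bond energy.
Σ(broken) = 4×454 = 1816
Σ(formed) = 2×D + 1×508 = 508 + 2D
ΔH = Σ(broken) − Σ(formed) = (1816) − (508 + 2D) = +1308 − 2D
Setting this equal to +426 kJ gives 2D = 882, so D = 441 kJ/mol.

D(H–H) ≈ 441 kJ/mol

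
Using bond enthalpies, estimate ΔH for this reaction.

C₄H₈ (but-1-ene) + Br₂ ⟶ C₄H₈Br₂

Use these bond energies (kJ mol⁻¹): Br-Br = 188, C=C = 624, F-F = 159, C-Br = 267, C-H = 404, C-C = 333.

ΔH ≈ −55 kJ

Bonds broken (reactants):
  Br-Br: 1 × 188 = 188
  C-C: 2 × 333 = 666
  C-H: 8 × 404 = 3232
  C=C: 1 × 624 = 624
  Σ(broken) = 4710 kJ
Bonds formed (products):
  C-Br: 2 × 267 = 534
  C-C: 3 × 333 = 999
  C-H: 8 × 404 = 3232
  Σ(formed) = 4765 kJ
ΔH = Σ(broken) − Σ(formed) = 4710 − 4765 = −55 kJ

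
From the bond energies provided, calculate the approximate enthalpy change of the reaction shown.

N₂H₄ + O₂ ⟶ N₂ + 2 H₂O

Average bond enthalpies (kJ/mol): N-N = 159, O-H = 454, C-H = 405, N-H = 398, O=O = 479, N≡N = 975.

ΔH ≈ −561 kJ

Bonds broken (reactants):
  N-H: 4 × 398 = 1592
  N-N: 1 × 159 = 159
  O=O: 1 × 479 = 479
  Σ(broken) = 2230 kJ
Bonds formed (products):
  N≡N: 1 × 975 = 975
  O-H: 4 × 454 = 1816
  Σ(formed) = 2791 kJ
ΔH = Σ(broken) − Σ(formed) = 2230 − 2791 = −561 kJ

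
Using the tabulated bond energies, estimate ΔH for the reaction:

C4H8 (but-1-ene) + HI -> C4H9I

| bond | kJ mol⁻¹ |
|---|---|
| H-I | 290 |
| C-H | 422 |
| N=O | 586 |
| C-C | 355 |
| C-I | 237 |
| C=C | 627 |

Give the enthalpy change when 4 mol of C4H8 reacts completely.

ΔH = −388 kJ

Bonds broken (reactants):
  C-C: 2 × 355 = 710
  C-H: 8 × 422 = 3376
  C=C: 1 × 627 = 627
  H-I: 1 × 290 = 290
  Σ(broken) = 5003 kJ
Bonds formed (products):
  C-C: 3 × 355 = 1065
  C-H: 9 × 422 = 3798
  C-I: 1 × 237 = 237
  Σ(formed) = 5100 kJ
ΔH = Σ(broken) − Σ(formed) = 5003 − 5100 = −97 kJ
For 4× the reaction as written: 4 × (−97) = −388 kJ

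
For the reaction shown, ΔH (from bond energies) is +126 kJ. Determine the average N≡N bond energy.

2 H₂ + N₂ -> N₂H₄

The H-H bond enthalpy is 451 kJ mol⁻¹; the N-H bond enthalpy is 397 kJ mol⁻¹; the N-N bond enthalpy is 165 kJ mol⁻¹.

Let D be the N≡N bond energy.
Σ(broken) = 2×451 + 1×D = 902 + D
Σ(formed) = 4×397 + 1×165 = 1753
ΔH = Σ(broken) − Σ(formed) = (902 + D) − (1753) = −851 + D
Setting this equal to +126 kJ gives D = 977 kJ/mol.

D(N≡N) ≈ 977 kJ/mol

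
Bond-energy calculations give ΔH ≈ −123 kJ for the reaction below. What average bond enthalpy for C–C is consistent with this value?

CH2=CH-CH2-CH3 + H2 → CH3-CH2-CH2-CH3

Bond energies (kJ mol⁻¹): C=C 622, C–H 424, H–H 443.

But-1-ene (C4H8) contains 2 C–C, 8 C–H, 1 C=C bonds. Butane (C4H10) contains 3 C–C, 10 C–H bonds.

Let D be the C–C bond energy.
Σ(broken) = 2×D + 8×424 + 1×622 + 1×443 = 4457 + 2D
Σ(formed) = 3×D + 10×424 = 4240 + 3D
ΔH = Σ(broken) − Σ(formed) = (4457 + 2D) − (4240 + 3D) = +217 − D
Setting this equal to −123 kJ gives D = 340 kJ/mol.

D(C–C) ≈ 340 kJ/mol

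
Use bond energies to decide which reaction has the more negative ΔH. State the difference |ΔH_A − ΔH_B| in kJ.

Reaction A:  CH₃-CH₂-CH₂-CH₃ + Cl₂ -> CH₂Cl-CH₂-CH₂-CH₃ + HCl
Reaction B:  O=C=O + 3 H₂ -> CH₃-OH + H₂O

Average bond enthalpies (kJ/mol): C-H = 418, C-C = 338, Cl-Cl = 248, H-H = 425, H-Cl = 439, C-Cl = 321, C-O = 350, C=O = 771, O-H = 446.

Reaction B, by 31 kJ

Reaction A:
  Bonds broken (reactants):
    C-C: 3 × 338 = 1014
    C-H: 10 × 418 = 4180
    Cl-Cl: 1 × 248 = 248
    Σ(broken) = 5442 kJ
  Bonds formed (products):
    C-C: 3 × 338 = 1014
    C-Cl: 1 × 321 = 321
    C-H: 9 × 418 = 3762
    H-Cl: 1 × 439 = 439
    Σ(formed) = 5536 kJ
  ΔH_A = 5442 − 5536 = −94 kJ
Reaction B:
  Bonds broken (reactants):
    C=O: 2 × 771 = 1542
    H-H: 3 × 425 = 1275
    Σ(broken) = 2817 kJ
  Bonds formed (products):
    C-H: 3 × 418 = 1254
    C-O: 1 × 350 = 350
    O-H: 3 × 446 = 1338
    Σ(formed) = 2942 kJ
  ΔH_B = 2817 − 2942 = −125 kJ
ΔH_A − ΔH_B = +31 kJ, so reaction B has the more negative ΔH; |ΔH_A − ΔH_B| = 31 kJ.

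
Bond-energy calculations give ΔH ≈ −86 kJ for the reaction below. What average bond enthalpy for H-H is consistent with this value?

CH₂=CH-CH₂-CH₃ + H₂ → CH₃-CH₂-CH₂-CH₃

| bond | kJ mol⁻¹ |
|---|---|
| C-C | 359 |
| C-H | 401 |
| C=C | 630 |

Let D be the H-H bond energy.
Σ(broken) = 2×359 + 8×401 + 1×630 + 1×D = 4556 + D
Σ(formed) = 3×359 + 10×401 = 5087
ΔH = Σ(broken) − Σ(formed) = (4556 + D) − (5087) = −531 + D
Setting this equal to −86 kJ gives D = 445 kJ/mol.

D(H-H) ≈ 445 kJ/mol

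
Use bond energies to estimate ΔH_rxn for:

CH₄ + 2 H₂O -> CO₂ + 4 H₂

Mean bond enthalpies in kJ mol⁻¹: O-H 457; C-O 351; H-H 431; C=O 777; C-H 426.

ΔH ≈ +254 kJ

Bonds broken (reactants):
  C-H: 4 × 426 = 1704
  O-H: 4 × 457 = 1828
  Σ(broken) = 3532 kJ
Bonds formed (products):
  C=O: 2 × 777 = 1554
  H-H: 4 × 431 = 1724
  Σ(formed) = 3278 kJ
ΔH = Σ(broken) − Σ(formed) = 3532 − 3278 = +254 kJ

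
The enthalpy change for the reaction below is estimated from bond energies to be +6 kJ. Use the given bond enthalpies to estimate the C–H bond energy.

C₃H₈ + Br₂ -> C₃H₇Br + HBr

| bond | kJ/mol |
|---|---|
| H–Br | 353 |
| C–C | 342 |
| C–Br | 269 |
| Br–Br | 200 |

D(C–H) ≈ 428 kJ/mol

Let D be the C–H bond energy.
Σ(broken) = 1×200 + 2×342 + 8×D = 884 + 8D
Σ(formed) = 1×269 + 2×342 + 7×D + 1×353 = 1306 + 7D
ΔH = Σ(broken) − Σ(formed) = (884 + 8D) − (1306 + 7D) = −422 + D
Setting this equal to +6 kJ gives D = 428 kJ/mol.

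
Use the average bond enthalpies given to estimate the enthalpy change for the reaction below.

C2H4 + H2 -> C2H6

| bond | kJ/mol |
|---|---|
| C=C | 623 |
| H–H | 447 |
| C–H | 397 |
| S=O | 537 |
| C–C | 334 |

Bonds broken (reactants):
  C–H: 4 × 397 = 1588
  C=C: 1 × 623 = 623
  H–H: 1 × 447 = 447
  Σ(broken) = 2658 kJ
Bonds formed (products):
  C–C: 1 × 334 = 334
  C–H: 6 × 397 = 2382
  Σ(formed) = 2716 kJ
ΔH = Σ(broken) − Σ(formed) = 2658 − 2716 = −58 kJ

ΔH ≈ −58 kJ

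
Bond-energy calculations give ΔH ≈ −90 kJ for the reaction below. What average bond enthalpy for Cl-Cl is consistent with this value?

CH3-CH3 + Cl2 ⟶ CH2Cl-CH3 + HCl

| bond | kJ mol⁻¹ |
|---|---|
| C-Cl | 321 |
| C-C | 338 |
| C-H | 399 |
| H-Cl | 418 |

D(Cl-Cl) ≈ 250 kJ/mol

Let D be the Cl-Cl bond energy.
Σ(broken) = 1×338 + 6×399 + 1×D = 2732 + D
Σ(formed) = 1×338 + 1×321 + 5×399 + 1×418 = 3072
ΔH = Σ(broken) − Σ(formed) = (2732 + D) − (3072) = −340 + D
Setting this equal to −90 kJ gives D = 250 kJ/mol.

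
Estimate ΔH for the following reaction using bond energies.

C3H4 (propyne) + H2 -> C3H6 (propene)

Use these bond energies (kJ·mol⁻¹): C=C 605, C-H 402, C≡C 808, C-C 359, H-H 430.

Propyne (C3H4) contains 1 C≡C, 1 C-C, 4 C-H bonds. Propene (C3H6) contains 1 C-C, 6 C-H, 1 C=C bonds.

Bonds broken (reactants):
  C≡C: 1 × 808 = 808
  C-C: 1 × 359 = 359
  C-H: 4 × 402 = 1608
  H-H: 1 × 430 = 430
  Σ(broken) = 3205 kJ
Bonds formed (products):
  C-C: 1 × 359 = 359
  C-H: 6 × 402 = 2412
  C=C: 1 × 605 = 605
  Σ(formed) = 3376 kJ
ΔH = Σ(broken) − Σ(formed) = 3205 − 3376 = −171 kJ

ΔH ≈ −171 kJ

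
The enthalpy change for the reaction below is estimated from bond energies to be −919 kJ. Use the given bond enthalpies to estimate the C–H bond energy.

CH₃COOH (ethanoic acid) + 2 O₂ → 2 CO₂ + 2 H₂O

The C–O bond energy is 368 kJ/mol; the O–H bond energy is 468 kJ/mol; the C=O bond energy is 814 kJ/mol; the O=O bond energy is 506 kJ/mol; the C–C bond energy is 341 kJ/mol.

Let D be the C–H bond energy.
Σ(broken) = 1×341 + 3×D + 1×368 + 1×814 + 1×468 + 2×506 = 3003 + 3D
Σ(formed) = 4×814 + 4×468 = 5128
ΔH = Σ(broken) − Σ(formed) = (3003 + 3D) − (5128) = −2125 + 3D
Setting this equal to −919 kJ gives 3D = 1206, so D = 402 kJ/mol.

D(C–H) ≈ 402 kJ/mol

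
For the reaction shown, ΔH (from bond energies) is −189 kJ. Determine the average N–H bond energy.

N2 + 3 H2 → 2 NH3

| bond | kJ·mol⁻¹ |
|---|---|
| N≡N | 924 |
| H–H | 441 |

Let D be the N–H bond energy.
Σ(broken) = 3×441 + 1×924 = 2247
Σ(formed) = 6×D = 6D
ΔH = Σ(broken) − Σ(formed) = (2247) − (6D) = +2247 − 6D
Setting this equal to −189 kJ gives 6D = 2436, so D = 406 kJ/mol.

D(N–H) ≈ 406 kJ/mol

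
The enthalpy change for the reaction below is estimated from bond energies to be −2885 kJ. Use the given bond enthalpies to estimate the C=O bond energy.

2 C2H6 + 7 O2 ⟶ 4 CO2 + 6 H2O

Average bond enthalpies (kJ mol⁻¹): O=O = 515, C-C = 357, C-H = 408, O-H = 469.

Let D be the C=O bond energy.
Σ(broken) = 2×357 + 12×408 + 7×515 = 9215
Σ(formed) = 8×D + 12×469 = 5628 + 8D
ΔH = Σ(broken) − Σ(formed) = (9215) − (5628 + 8D) = +3587 − 8D
Setting this equal to −2885 kJ gives 8D = 6472, so D = 809 kJ/mol.

D(C=O) ≈ 809 kJ/mol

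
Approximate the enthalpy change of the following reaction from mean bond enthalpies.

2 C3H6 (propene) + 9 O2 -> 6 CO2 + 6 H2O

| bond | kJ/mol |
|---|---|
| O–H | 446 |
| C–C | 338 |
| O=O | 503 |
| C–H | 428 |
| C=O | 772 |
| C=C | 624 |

ΔH ≈ −3029 kJ

Bonds broken (reactants):
  C–C: 2 × 338 = 676
  C–H: 12 × 428 = 5136
  C=C: 2 × 624 = 1248
  O=O: 9 × 503 = 4527
  Σ(broken) = 11587 kJ
Bonds formed (products):
  C=O: 12 × 772 = 9264
  O–H: 12 × 446 = 5352
  Σ(formed) = 14616 kJ
ΔH = Σ(broken) − Σ(formed) = 11587 − 14616 = −3029 kJ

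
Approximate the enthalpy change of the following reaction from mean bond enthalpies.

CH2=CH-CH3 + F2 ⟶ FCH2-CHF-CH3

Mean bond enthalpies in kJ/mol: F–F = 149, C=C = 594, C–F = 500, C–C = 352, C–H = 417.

ΔH ≈ −609 kJ

Bonds broken (reactants):
  C–C: 1 × 352 = 352
  C–H: 6 × 417 = 2502
  C=C: 1 × 594 = 594
  F–F: 1 × 149 = 149
  Σ(broken) = 3597 kJ
Bonds formed (products):
  C–C: 2 × 352 = 704
  C–F: 2 × 500 = 1000
  C–H: 6 × 417 = 2502
  Σ(formed) = 4206 kJ
ΔH = Σ(broken) − Σ(formed) = 3597 − 4206 = −609 kJ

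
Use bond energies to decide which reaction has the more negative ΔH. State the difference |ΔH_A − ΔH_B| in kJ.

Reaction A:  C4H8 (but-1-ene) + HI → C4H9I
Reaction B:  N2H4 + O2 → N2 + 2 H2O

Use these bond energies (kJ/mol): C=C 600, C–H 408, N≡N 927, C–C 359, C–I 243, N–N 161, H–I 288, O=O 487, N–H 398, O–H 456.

Reaction A:
  Bonds broken (reactants):
    C–C: 2 × 359 = 718
    C–H: 8 × 408 = 3264
    C=C: 1 × 600 = 600
    H–I: 1 × 288 = 288
    Σ(broken) = 4870 kJ
  Bonds formed (products):
    C–C: 3 × 359 = 1077
    C–H: 9 × 408 = 3672
    C–I: 1 × 243 = 243
    Σ(formed) = 4992 kJ
  ΔH_A = 4870 − 4992 = −122 kJ
Reaction B:
  Bonds broken (reactants):
    N–H: 4 × 398 = 1592
    N–N: 1 × 161 = 161
    O=O: 1 × 487 = 487
    Σ(broken) = 2240 kJ
  Bonds formed (products):
    N≡N: 1 × 927 = 927
    O–H: 4 × 456 = 1824
    Σ(formed) = 2751 kJ
  ΔH_B = 2240 − 2751 = −511 kJ
ΔH_A − ΔH_B = +389 kJ, so reaction B has the more negative ΔH; |ΔH_A − ΔH_B| = 389 kJ.

Reaction B, by 389 kJ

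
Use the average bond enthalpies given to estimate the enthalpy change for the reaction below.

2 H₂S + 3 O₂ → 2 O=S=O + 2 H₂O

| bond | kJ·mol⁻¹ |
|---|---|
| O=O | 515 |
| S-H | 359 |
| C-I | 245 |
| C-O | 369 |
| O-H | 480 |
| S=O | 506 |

ΔH ≈ −963 kJ

Bonds broken (reactants):
  O=O: 3 × 515 = 1545
  S-H: 4 × 359 = 1436
  Σ(broken) = 2981 kJ
Bonds formed (products):
  O-H: 4 × 480 = 1920
  S=O: 4 × 506 = 2024
  Σ(formed) = 3944 kJ
ΔH = Σ(broken) − Σ(formed) = 2981 − 3944 = −963 kJ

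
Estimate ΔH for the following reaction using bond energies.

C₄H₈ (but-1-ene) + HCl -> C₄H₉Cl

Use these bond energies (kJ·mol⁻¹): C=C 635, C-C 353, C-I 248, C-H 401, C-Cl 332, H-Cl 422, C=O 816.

ΔH ≈ −29 kJ

Bonds broken (reactants):
  C-C: 2 × 353 = 706
  C-H: 8 × 401 = 3208
  C=C: 1 × 635 = 635
  H-Cl: 1 × 422 = 422
  Σ(broken) = 4971 kJ
Bonds formed (products):
  C-C: 3 × 353 = 1059
  C-Cl: 1 × 332 = 332
  C-H: 9 × 401 = 3609
  Σ(formed) = 5000 kJ
ΔH = Σ(broken) − Σ(formed) = 4971 − 5000 = −29 kJ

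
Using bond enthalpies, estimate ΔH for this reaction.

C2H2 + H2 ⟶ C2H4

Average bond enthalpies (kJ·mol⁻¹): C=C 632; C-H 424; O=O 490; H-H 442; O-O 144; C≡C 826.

ΔH ≈ −212 kJ

Bonds broken (reactants):
  C≡C: 1 × 826 = 826
  C-H: 2 × 424 = 848
  H-H: 1 × 442 = 442
  Σ(broken) = 2116 kJ
Bonds formed (products):
  C-H: 4 × 424 = 1696
  C=C: 1 × 632 = 632
  Σ(formed) = 2328 kJ
ΔH = Σ(broken) − Σ(formed) = 2116 − 2328 = −212 kJ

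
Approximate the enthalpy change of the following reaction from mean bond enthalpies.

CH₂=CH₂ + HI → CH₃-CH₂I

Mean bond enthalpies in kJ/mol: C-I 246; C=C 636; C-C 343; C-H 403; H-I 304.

ΔH ≈ −52 kJ

Bonds broken (reactants):
  C-H: 4 × 403 = 1612
  C=C: 1 × 636 = 636
  H-I: 1 × 304 = 304
  Σ(broken) = 2552 kJ
Bonds formed (products):
  C-C: 1 × 343 = 343
  C-H: 5 × 403 = 2015
  C-I: 1 × 246 = 246
  Σ(formed) = 2604 kJ
ΔH = Σ(broken) − Σ(formed) = 2552 − 2604 = −52 kJ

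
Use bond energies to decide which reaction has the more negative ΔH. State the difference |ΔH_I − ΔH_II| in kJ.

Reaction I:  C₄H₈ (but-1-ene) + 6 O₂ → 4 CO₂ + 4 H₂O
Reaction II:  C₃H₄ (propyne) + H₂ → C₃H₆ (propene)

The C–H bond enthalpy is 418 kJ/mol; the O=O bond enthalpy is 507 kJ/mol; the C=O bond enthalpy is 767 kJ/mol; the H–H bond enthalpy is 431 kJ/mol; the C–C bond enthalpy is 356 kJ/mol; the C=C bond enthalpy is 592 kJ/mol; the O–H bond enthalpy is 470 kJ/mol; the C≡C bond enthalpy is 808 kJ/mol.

Reaction I:
  Bonds broken (reactants):
    C–C: 2 × 356 = 712
    C–H: 8 × 418 = 3344
    C=C: 1 × 592 = 592
    O=O: 6 × 507 = 3042
    Σ(broken) = 7690 kJ
  Bonds formed (products):
    C=O: 8 × 767 = 6136
    O–H: 8 × 470 = 3760
    Σ(formed) = 9896 kJ
  ΔH_I = 7690 − 9896 = −2206 kJ
Reaction II:
  Bonds broken (reactants):
    C≡C: 1 × 808 = 808
    C–C: 1 × 356 = 356
    C–H: 4 × 418 = 1672
    H–H: 1 × 431 = 431
    Σ(broken) = 3267 kJ
  Bonds formed (products):
    C–C: 1 × 356 = 356
    C–H: 6 × 418 = 2508
    C=C: 1 × 592 = 592
    Σ(formed) = 3456 kJ
  ΔH_II = 3267 − 3456 = −189 kJ
ΔH_I − ΔH_II = −2017 kJ, so reaction I has the more negative ΔH; |ΔH_I − ΔH_II| = 2017 kJ.

Reaction I, by 2017 kJ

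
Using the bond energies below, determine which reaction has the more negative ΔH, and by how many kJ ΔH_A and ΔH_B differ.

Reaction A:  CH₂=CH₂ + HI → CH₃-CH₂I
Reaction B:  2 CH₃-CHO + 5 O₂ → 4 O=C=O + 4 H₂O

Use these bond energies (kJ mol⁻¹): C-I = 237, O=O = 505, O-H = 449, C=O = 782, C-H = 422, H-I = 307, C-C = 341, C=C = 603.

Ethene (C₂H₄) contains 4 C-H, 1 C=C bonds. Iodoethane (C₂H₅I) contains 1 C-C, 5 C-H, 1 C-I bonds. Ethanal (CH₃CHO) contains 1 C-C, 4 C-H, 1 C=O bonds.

Reaction A:
  Bonds broken (reactants):
    C-H: 4 × 422 = 1688
    C=C: 1 × 603 = 603
    H-I: 1 × 307 = 307
    Σ(broken) = 2598 kJ
  Bonds formed (products):
    C-C: 1 × 341 = 341
    C-H: 5 × 422 = 2110
    C-I: 1 × 237 = 237
    Σ(formed) = 2688 kJ
  ΔH_A = 2598 − 2688 = −90 kJ
Reaction B:
  Bonds broken (reactants):
    C-C: 2 × 341 = 682
    C-H: 8 × 422 = 3376
    C=O: 2 × 782 = 1564
    O=O: 5 × 505 = 2525
    Σ(broken) = 8147 kJ
  Bonds formed (products):
    C=O: 8 × 782 = 6256
    O-H: 8 × 449 = 3592
    Σ(formed) = 9848 kJ
  ΔH_B = 8147 − 9848 = −1701 kJ
ΔH_A − ΔH_B = +1611 kJ, so reaction B has the more negative ΔH; |ΔH_A − ΔH_B| = 1611 kJ.

Reaction B, by 1611 kJ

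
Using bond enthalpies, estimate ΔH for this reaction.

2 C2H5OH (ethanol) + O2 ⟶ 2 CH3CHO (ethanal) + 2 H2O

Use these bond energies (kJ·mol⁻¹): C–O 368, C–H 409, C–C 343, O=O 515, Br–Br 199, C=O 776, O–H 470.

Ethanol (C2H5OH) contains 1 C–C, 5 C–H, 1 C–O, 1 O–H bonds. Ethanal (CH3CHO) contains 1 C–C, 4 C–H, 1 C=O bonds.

Bonds broken (reactants):
  C–C: 2 × 343 = 686
  C–H: 10 × 409 = 4090
  C–O: 2 × 368 = 736
  O–H: 2 × 470 = 940
  O=O: 1 × 515 = 515
  Σ(broken) = 6967 kJ
Bonds formed (products):
  C–C: 2 × 343 = 686
  C–H: 8 × 409 = 3272
  C=O: 2 × 776 = 1552
  O–H: 4 × 470 = 1880
  Σ(formed) = 7390 kJ
ΔH = Σ(broken) − Σ(formed) = 6967 − 7390 = −423 kJ

ΔH ≈ −423 kJ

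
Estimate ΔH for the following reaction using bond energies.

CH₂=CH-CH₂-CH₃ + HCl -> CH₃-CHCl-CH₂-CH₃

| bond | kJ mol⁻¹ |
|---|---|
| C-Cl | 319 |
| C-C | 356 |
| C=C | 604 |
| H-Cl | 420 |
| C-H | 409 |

Bonds broken (reactants):
  C-C: 2 × 356 = 712
  C-H: 8 × 409 = 3272
  C=C: 1 × 604 = 604
  H-Cl: 1 × 420 = 420
  Σ(broken) = 5008 kJ
Bonds formed (products):
  C-C: 3 × 356 = 1068
  C-Cl: 1 × 319 = 319
  C-H: 9 × 409 = 3681
  Σ(formed) = 5068 kJ
ΔH = Σ(broken) − Σ(formed) = 5008 − 5068 = −60 kJ

ΔH ≈ −60 kJ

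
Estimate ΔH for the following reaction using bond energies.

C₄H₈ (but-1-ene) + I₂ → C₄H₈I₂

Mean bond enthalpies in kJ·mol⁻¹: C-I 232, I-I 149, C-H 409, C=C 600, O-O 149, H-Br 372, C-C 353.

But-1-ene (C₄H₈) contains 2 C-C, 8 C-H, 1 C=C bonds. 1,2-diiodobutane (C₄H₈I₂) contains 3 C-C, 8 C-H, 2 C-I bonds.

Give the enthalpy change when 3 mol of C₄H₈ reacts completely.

ΔH = −204 kJ

Bonds broken (reactants):
  C-C: 2 × 353 = 706
  C-H: 8 × 409 = 3272
  C=C: 1 × 600 = 600
  I-I: 1 × 149 = 149
  Σ(broken) = 4727 kJ
Bonds formed (products):
  C-C: 3 × 353 = 1059
  C-H: 8 × 409 = 3272
  C-I: 2 × 232 = 464
  Σ(formed) = 4795 kJ
ΔH = Σ(broken) − Σ(formed) = 4727 − 4795 = −68 kJ
For 3× the reaction as written: 3 × (−68) = −204 kJ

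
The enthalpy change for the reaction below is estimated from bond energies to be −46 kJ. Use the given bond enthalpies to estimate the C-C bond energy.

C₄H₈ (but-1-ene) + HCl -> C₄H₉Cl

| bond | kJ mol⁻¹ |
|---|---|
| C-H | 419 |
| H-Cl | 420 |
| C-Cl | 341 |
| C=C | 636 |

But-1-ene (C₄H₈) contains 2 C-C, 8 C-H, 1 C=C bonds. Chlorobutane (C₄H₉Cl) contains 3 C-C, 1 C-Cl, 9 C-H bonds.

D(C-C) ≈ 342 kJ/mol

Let D be the C-C bond energy.
Σ(broken) = 2×D + 8×419 + 1×636 + 1×420 = 4408 + 2D
Σ(formed) = 3×D + 1×341 + 9×419 = 4112 + 3D
ΔH = Σ(broken) − Σ(formed) = (4408 + 2D) − (4112 + 3D) = +296 − D
Setting this equal to −46 kJ gives D = 342 kJ/mol.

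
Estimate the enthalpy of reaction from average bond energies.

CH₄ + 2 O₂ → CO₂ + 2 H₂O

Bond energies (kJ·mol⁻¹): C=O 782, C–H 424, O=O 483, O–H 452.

Bonds broken (reactants):
  C–H: 4 × 424 = 1696
  O=O: 2 × 483 = 966
  Σ(broken) = 2662 kJ
Bonds formed (products):
  C=O: 2 × 782 = 1564
  O–H: 4 × 452 = 1808
  Σ(formed) = 3372 kJ
ΔH = Σ(broken) − Σ(formed) = 2662 − 3372 = −710 kJ

ΔH ≈ −710 kJ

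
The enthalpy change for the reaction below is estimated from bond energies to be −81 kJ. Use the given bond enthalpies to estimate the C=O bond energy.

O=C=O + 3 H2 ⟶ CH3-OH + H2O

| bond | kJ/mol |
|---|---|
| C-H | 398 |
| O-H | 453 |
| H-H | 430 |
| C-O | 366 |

D(C=O) ≈ 774 kJ/mol

Let D be the C=O bond energy.
Σ(broken) = 2×D + 3×430 = 1290 + 2D
Σ(formed) = 3×398 + 1×366 + 3×453 = 2919
ΔH = Σ(broken) − Σ(formed) = (1290 + 2D) − (2919) = −1629 + 2D
Setting this equal to −81 kJ gives 2D = 1548, so D = 774 kJ/mol.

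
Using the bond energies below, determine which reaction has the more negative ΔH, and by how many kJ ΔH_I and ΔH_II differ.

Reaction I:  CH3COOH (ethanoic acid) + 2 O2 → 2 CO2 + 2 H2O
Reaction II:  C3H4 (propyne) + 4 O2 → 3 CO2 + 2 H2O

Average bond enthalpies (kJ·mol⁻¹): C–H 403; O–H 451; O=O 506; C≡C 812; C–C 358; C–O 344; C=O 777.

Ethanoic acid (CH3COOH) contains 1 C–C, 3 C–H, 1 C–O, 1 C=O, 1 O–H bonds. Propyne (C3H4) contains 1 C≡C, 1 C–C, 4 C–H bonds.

Reaction II, by 899 kJ

Reaction I:
  Bonds broken (reactants):
    C–C: 1 × 358 = 358
    C–H: 3 × 403 = 1209
    C–O: 1 × 344 = 344
    C=O: 1 × 777 = 777
    O–H: 1 × 451 = 451
    O=O: 2 × 506 = 1012
    Σ(broken) = 4151 kJ
  Bonds formed (products):
    C=O: 4 × 777 = 3108
    O–H: 4 × 451 = 1804
    Σ(formed) = 4912 kJ
  ΔH_I = 4151 − 4912 = −761 kJ
Reaction II:
  Bonds broken (reactants):
    C≡C: 1 × 812 = 812
    C–C: 1 × 358 = 358
    C–H: 4 × 403 = 1612
    O=O: 4 × 506 = 2024
    Σ(broken) = 4806 kJ
  Bonds formed (products):
    C=O: 6 × 777 = 4662
    O–H: 4 × 451 = 1804
    Σ(formed) = 6466 kJ
  ΔH_II = 4806 − 6466 = −1660 kJ
ΔH_I − ΔH_II = +899 kJ, so reaction II has the more negative ΔH; |ΔH_I − ΔH_II| = 899 kJ.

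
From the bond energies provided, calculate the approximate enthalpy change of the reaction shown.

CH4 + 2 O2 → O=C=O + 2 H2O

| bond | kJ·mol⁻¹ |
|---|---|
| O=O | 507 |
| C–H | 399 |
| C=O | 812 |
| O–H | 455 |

ΔH ≈ −834 kJ

Bonds broken (reactants):
  C–H: 4 × 399 = 1596
  O=O: 2 × 507 = 1014
  Σ(broken) = 2610 kJ
Bonds formed (products):
  C=O: 2 × 812 = 1624
  O–H: 4 × 455 = 1820
  Σ(formed) = 3444 kJ
ΔH = Σ(broken) − Σ(formed) = 2610 − 3444 = −834 kJ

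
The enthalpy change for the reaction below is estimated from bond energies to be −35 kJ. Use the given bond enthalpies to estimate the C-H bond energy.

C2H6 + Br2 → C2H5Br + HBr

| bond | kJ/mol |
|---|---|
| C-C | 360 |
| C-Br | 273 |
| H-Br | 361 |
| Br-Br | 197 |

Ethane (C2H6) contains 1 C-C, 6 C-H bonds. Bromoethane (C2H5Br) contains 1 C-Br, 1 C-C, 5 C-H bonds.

D(C-H) ≈ 402 kJ/mol

Let D be the C-H bond energy.
Σ(broken) = 1×197 + 1×360 + 6×D = 557 + 6D
Σ(formed) = 1×273 + 1×360 + 5×D + 1×361 = 994 + 5D
ΔH = Σ(broken) − Σ(formed) = (557 + 6D) − (994 + 5D) = −437 + D
Setting this equal to −35 kJ gives D = 402 kJ/mol.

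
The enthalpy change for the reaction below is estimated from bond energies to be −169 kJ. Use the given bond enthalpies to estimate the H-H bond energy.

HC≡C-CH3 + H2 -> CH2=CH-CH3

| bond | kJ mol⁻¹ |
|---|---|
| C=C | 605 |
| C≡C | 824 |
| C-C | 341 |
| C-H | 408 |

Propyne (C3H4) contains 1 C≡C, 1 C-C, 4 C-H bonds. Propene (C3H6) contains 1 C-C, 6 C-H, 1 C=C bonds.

D(H-H) ≈ 428 kJ/mol

Let D be the H-H bond energy.
Σ(broken) = 1×824 + 1×341 + 4×408 + 1×D = 2797 + D
Σ(formed) = 1×341 + 6×408 + 1×605 = 3394
ΔH = Σ(broken) − Σ(formed) = (2797 + D) − (3394) = −597 + D
Setting this equal to −169 kJ gives D = 428 kJ/mol.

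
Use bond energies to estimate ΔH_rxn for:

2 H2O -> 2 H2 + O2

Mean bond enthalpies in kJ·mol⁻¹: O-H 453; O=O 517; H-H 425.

Bonds broken (reactants):
  O-H: 4 × 453 = 1812
  Σ(broken) = 1812 kJ
Bonds formed (products):
  H-H: 2 × 425 = 850
  O=O: 1 × 517 = 517
  Σ(formed) = 1367 kJ
ΔH = Σ(broken) − Σ(formed) = 1812 − 1367 = +445 kJ

ΔH ≈ +445 kJ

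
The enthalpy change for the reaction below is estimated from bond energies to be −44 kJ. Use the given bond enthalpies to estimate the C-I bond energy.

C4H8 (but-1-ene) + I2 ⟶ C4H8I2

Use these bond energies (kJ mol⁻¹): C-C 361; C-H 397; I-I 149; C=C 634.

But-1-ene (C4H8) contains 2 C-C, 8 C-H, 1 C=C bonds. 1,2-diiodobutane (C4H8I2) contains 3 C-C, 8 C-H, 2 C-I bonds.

D(C-I) ≈ 233 kJ/mol

Let D be the C-I bond energy.
Σ(broken) = 2×361 + 8×397 + 1×634 + 1×149 = 4681
Σ(formed) = 3×361 + 8×397 + 2×D = 4259 + 2D
ΔH = Σ(broken) − Σ(formed) = (4681) − (4259 + 2D) = +422 − 2D
Setting this equal to −44 kJ gives 2D = 466, so D = 233 kJ/mol.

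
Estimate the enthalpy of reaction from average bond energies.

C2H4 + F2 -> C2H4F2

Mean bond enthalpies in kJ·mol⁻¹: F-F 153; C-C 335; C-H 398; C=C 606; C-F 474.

Bonds broken (reactants):
  C-H: 4 × 398 = 1592
  C=C: 1 × 606 = 606
  F-F: 1 × 153 = 153
  Σ(broken) = 2351 kJ
Bonds formed (products):
  C-C: 1 × 335 = 335
  C-F: 2 × 474 = 948
  C-H: 4 × 398 = 1592
  Σ(formed) = 2875 kJ
ΔH = Σ(broken) − Σ(formed) = 2351 − 2875 = −524 kJ

ΔH ≈ −524 kJ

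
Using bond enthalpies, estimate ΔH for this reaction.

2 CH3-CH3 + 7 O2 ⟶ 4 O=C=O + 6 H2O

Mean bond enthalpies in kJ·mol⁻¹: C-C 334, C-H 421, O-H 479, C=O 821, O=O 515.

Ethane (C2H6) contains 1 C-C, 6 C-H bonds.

Bonds broken (reactants):
  C-C: 2 × 334 = 668
  C-H: 12 × 421 = 5052
  O=O: 7 × 515 = 3605
  Σ(broken) = 9325 kJ
Bonds formed (products):
  C=O: 8 × 821 = 6568
  O-H: 12 × 479 = 5748
  Σ(formed) = 12316 kJ
ΔH = Σ(broken) − Σ(formed) = 9325 − 12316 = −2991 kJ

ΔH ≈ −2991 kJ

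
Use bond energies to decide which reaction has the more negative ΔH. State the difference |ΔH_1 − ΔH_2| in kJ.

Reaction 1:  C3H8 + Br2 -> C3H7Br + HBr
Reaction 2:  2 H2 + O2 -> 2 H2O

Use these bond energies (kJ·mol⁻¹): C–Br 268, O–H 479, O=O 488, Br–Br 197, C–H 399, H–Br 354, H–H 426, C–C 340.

Reaction 2, by 550 kJ

Reaction 1:
  Bonds broken (reactants):
    Br–Br: 1 × 197 = 197
    C–C: 2 × 340 = 680
    C–H: 8 × 399 = 3192
    Σ(broken) = 4069 kJ
  Bonds formed (products):
    C–Br: 1 × 268 = 268
    C–C: 2 × 340 = 680
    C–H: 7 × 399 = 2793
    H–Br: 1 × 354 = 354
    Σ(formed) = 4095 kJ
  ΔH_1 = 4069 − 4095 = −26 kJ
Reaction 2:
  Bonds broken (reactants):
    H–H: 2 × 426 = 852
    O=O: 1 × 488 = 488
    Σ(broken) = 1340 kJ
  Bonds formed (products):
    O–H: 4 × 479 = 1916
    Σ(formed) = 1916 kJ
  ΔH_2 = 1340 − 1916 = −576 kJ
ΔH_1 − ΔH_2 = +550 kJ, so reaction 2 has the more negative ΔH; |ΔH_1 − ΔH_2| = 550 kJ.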